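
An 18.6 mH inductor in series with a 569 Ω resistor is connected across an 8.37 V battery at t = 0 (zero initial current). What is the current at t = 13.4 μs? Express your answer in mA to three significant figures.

I ≈ 4.95 mA

τ = L/R = 1.860×10^-2/569 = 3.269×10^-5 s; final current I_∞ = ε/R = 8.37/569 = 1.471×10^-2 A.
I(t) = I_∞(1 − e^(−t/τ)) with t/τ = 0.410.
I = (1.471×10^-2)(1 − e^(−0.410)) = 4.947×10^-3 A.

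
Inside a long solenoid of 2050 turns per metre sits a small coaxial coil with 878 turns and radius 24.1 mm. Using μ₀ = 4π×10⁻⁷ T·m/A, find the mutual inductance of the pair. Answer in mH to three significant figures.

The outer solenoid produces a uniform field B₁ = μ₀n₁I₁ across the inner coil,
so the flux linkage is N₂Φ = N₂B₁A₂ = μ₀n₁N₂A₂·I₁, giving M = μ₀n₁N₂A₂.
A₂ = πr² = π(2.410×10^-2 m)² = 1.8247×10^-3 m².
M = (4π×10⁻⁷)(2050)(878)(1.8247×10^-3) = 4.127×10^-3 H.

M ≈ 4.13 mH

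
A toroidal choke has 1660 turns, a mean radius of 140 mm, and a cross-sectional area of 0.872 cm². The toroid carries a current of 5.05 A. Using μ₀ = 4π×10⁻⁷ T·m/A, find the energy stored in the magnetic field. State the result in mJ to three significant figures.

U ≈ 4.38 mJ

L = μ₀N²A/(2πR) = (4π×10⁻⁷)(1660)²(8.720×10^-5)/(2π×0.14) = 3.433×10^-4 H.
U = ½LI² = ½(3.433×10^-4)(5.05)² = 4.377×10^-3 J.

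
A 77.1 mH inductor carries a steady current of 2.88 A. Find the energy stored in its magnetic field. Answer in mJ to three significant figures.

U ≈ 320 mJ

Stored magnetic energy: U = ½LI².
U = ½(7.710×10^-2 H)(2.88 A)² = 0.3197 J.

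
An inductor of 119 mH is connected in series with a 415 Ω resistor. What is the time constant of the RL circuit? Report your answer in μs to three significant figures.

τ ≈ 287 μs

τ = L/R = (0.119 H)/(415 Ω) = 2.867×10^-4 s.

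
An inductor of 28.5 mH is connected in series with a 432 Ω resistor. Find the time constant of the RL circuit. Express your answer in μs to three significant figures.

τ ≈ 66.0 μs

τ = L/R = (2.850×10^-2 H)/(432 Ω) = 6.597×10^-5 s.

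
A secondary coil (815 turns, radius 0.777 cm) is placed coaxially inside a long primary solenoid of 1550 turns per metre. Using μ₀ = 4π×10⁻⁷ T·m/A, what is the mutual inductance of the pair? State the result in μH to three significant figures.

M ≈ 301 μH

The outer solenoid produces a uniform field B₁ = μ₀n₁I₁ across the inner coil,
so the flux linkage is N₂Φ = N₂B₁A₂ = μ₀n₁N₂A₂·I₁, giving M = μ₀n₁N₂A₂.
A₂ = πr² = π(7.770×10^-3 m)² = 1.897×10^-4 m².
M = (4π×10⁻⁷)(1550)(815)(1.897×10^-4) = 3.011×10^-4 H.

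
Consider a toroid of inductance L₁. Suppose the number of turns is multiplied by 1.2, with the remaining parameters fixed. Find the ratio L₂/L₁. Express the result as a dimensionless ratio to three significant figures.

For a toroid, L ∝ μᵣN²A/R.
L₂/L₁ = (1.2)^2 = 1.44.

L₂/L₁ = 1.44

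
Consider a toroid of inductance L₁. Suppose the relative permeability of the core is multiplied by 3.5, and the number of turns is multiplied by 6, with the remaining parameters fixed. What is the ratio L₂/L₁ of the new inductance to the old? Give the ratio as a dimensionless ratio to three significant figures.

L₂/L₁ = 126

For a toroid, L ∝ μᵣN²A/R.
L₂/L₁ = (3.5) × (6)^2 = 126.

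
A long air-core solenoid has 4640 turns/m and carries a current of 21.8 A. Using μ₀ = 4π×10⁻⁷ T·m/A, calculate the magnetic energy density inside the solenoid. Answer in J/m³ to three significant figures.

u ≈ 6430 J/m³

B = μ₀nI = (4π×10⁻⁷)(4.640×10^3)(21.8) = 0.1271 T.
u = B²/(2μ₀) = (0.1271)²/(2×4π×10⁻⁷) = 6.429×10^3 J/m³.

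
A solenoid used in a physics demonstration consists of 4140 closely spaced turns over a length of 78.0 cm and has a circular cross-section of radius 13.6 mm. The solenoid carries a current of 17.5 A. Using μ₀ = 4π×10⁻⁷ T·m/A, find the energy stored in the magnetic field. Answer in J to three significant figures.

A = πr² = π(1.360×10^-2 m)² = 5.811×10^-4 m².
L = μ₀N²A/ℓ = (4π×10⁻⁷)(4140)²(5.811×10^-4)/(0.78) = 1.6045×10^-2 H.
U = ½LI² = ½(1.6045×10^-2)(17.5)² = 2.457 J.

U ≈ 2.46 J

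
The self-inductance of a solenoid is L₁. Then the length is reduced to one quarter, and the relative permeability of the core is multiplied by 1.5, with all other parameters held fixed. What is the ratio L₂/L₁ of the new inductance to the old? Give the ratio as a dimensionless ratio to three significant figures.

For a solenoid, L ∝ μᵣN²A/ℓ.
L₂/L₁ = (0.25)^-1 × (1.5) = 6.00.

L₂/L₁ = 6.00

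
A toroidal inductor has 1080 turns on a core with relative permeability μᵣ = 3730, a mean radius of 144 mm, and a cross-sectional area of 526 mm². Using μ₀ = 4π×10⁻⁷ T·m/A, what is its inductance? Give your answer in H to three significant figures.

For a thin toroid, L = μ₀μᵣN²A/(2πR).
L = (4π×10⁻⁷)(3730)(1080)²(5.260×10^-4) / (2π×0.144 m) = 3.178 H.

L ≈ 3.18 H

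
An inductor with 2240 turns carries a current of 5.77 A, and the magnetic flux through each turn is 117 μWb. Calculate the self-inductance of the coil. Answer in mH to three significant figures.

L ≈ 45.4 mH

Self-inductance is defined by L = NΦ_B/I (flux linkage over current).
L = (2240)(1.170×10^-4 Wb)/(5.77 A) = 4.542×10^-2 H.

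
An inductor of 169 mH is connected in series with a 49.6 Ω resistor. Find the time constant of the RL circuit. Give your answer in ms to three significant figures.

τ = L/R = (0.169 H)/(49.6 Ω) = 3.407×10^-3 s.

τ ≈ 3.41 ms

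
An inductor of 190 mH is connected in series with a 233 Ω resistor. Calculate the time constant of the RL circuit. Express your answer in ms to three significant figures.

τ ≈ 0.815 ms

τ = L/R = (0.19 H)/(233 Ω) = 8.1545×10^-4 s.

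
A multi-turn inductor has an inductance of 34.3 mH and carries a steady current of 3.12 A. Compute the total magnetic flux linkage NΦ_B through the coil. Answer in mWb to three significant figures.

NΦ_B ≈ 107 mWb

From L = NΦ_B/I, the flux linkage is NΦ_B = LI.
NΦ_B = (3.430×10^-2 H)(3.12 A) = 0.107 Wb.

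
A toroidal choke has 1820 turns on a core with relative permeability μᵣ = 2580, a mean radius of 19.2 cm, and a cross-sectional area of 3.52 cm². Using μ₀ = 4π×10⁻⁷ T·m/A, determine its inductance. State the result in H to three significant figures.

For a thin toroid, L = μ₀μᵣN²A/(2πR).
L = (4π×10⁻⁷)(2580)(1820)²(3.520×10^-4) / (2π×0.192 m) = 3.134 H.

L ≈ 3.13 H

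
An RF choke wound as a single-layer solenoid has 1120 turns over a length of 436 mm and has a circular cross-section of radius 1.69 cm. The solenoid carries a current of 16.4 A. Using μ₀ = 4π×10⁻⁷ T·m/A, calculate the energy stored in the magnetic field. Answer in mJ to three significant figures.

A = πr² = π(1.690×10^-2 m)² = 8.973×10^-4 m².
L = μ₀N²A/ℓ = (4π×10⁻⁷)(1120)²(8.973×10^-4)/(0.436) = 3.244×10^-3 H.
U = ½LI² = ½(3.244×10^-3)(16.4)² = 0.4363 J.

U ≈ 436 mJ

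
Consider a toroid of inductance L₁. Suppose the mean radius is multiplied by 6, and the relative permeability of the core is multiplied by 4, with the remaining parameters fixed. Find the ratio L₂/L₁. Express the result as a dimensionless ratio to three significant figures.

L₂/L₁ = 0.667

For a toroid, L ∝ μᵣN²A/R.
L₂/L₁ = (6)^-1 × (4) = 0.667.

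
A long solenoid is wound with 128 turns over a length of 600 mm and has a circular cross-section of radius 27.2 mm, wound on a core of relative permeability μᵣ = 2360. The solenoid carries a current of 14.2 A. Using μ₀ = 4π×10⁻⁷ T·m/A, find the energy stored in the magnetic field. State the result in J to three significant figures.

A = πr² = π(2.720×10^-2 m)² = 2.324×10^-3 m².
L = μ₀μᵣN²A/ℓ = (4π×10⁻⁷)(2360)(128)²(2.324×10^-3)/(0.6) = 0.1882 H.
U = ½LI² = ½(0.1882)(14.2)² = 18.98 J.

U ≈ 19.0 J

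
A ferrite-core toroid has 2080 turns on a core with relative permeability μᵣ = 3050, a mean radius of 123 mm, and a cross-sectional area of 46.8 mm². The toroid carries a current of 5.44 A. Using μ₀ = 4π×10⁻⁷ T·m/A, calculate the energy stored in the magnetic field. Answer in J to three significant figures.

L = μ₀μᵣN²A/(2πR) = (4π×10⁻⁷)(3050)(2080)²(4.680×10^-5)/(2π×0.123) = 1.004 H.
U = ½LI² = ½(1.004)(5.44)² = 14.86 J.

U ≈ 14.9 J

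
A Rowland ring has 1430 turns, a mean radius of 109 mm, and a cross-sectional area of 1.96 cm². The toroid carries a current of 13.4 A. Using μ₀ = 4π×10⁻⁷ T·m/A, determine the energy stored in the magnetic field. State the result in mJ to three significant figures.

U ≈ 66.0 mJ

L = μ₀N²A/(2πR) = (4π×10⁻⁷)(1430)²(1.960×10^-4)/(2π×0.109) = 7.354×10^-4 H.
U = ½LI² = ½(7.354×10^-4)(13.4)² = 6.603×10^-2 J.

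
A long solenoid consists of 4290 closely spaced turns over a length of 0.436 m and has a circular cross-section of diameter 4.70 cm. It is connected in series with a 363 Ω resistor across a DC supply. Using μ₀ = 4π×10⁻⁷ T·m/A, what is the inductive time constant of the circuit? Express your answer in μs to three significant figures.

A = π(d/2)² = π(2.350×10^-2 m)² = 1.7349×10^-3 m².
L = μ₀N²A/ℓ = (4π×10⁻⁷)(4290)²(1.7349×10^-3)/(0.436) = 9.203×10^-2 H.
τ = L/R = (9.203×10^-2)/(363) = 2.535×10^-4 s.

τ ≈ 254 μs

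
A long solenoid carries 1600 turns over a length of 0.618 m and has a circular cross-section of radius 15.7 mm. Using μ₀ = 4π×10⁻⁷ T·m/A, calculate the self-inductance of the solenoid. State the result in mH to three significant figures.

L ≈ 4.03 mH

A = πr² = π(1.570×10^-2 m)² = 7.744×10^-4 m².
For a long solenoid, L = μ₀N²A/ℓ.
L = (4π×10⁻⁷)(1600)²(7.744×10^-4)/(0.618 m) = 4.031×10^-3 H.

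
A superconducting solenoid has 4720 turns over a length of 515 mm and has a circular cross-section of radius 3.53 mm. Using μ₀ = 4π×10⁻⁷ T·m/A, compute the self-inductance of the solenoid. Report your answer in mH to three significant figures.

A = πr² = π(3.530×10^-3 m)² = 3.9147×10^-5 m².
For a long solenoid, L = μ₀N²A/ℓ.
L = (4π×10⁻⁷)(4720)²(3.9147×10^-5)/(0.515 m) = 2.128×10^-3 H.

L ≈ 2.13 mH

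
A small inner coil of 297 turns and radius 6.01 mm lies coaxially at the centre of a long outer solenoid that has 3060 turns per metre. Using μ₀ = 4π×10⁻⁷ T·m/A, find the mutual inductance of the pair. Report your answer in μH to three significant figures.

The outer solenoid produces a uniform field B₁ = μ₀n₁I₁ across the inner coil,
so the flux linkage is N₂Φ = N₂B₁A₂ = μ₀n₁N₂A₂·I₁, giving M = μ₀n₁N₂A₂.
A₂ = πr² = π(6.010×10^-3 m)² = 1.1347×10^-4 m².
M = (4π×10⁻⁷)(3060)(297)(1.1347×10^-4) = 1.296×10^-4 H.

M ≈ 130 μH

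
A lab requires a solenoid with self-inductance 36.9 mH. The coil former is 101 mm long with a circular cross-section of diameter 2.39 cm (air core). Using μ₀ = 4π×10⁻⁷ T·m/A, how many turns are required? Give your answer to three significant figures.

A = π(d/2)² = π(1.195×10^-2 m)² = 4.486×10^-4 m².
From L = μ₀N²A/ℓ, N = √(Lℓ / (μ₀A)).
N = √[(3.690×10^-2)(0.101) / ((4π×10⁻⁷)×4.486×10^-4)] = √(6.611×10^6) ≈ 2571.1.

N ≈ 2570 turns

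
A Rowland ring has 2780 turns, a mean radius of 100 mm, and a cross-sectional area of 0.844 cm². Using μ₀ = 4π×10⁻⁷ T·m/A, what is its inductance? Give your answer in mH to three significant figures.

L ≈ 1.30 mH

For a thin toroid, L = μ₀N²A/(2πR).
L = (4π×10⁻⁷)(2780)²(8.440×10^-5) / (2π×0.1 m) = 1.3046×10^-3 H.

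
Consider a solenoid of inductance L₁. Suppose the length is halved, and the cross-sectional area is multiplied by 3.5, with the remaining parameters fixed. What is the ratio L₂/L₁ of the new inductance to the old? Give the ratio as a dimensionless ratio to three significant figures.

L₂/L₁ = 7.00

For a solenoid, L ∝ μᵣN²A/ℓ.
L₂/L₁ = (0.5)^-1 × (3.5) = 7.00.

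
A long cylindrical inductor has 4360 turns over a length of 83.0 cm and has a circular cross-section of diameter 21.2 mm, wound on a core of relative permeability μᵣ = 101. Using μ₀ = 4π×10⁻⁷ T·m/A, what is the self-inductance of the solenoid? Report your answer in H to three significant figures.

A = π(d/2)² = π(1.060×10^-2 m)² = 3.530×10^-4 m².
For a long solenoid, L = μ₀μᵣN²A/ℓ.
L = (4π×10⁻⁷)(101)(4360)²(3.530×10^-4)/(0.83 m) = 1.026 H.

L ≈ 1.03 H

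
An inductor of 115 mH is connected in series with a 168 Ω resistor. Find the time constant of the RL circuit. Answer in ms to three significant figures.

τ = L/R = (0.115 H)/(168 Ω) = 6.845×10^-4 s.

τ ≈ 0.685 ms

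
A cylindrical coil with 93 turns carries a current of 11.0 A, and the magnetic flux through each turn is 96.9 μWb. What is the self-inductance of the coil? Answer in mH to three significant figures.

Self-inductance is defined by L = NΦ_B/I (flux linkage over current).
L = (93)(9.690×10^-5 Wb)/(11.0 A) = 8.192×10^-4 H.

L ≈ 0.819 mH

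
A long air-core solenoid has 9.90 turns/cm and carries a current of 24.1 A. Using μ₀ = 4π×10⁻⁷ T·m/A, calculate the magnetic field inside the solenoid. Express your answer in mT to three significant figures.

Inside a long solenoid, B = μ₀nI.
B = (4π×10⁻⁷)(990 m⁻¹)(24.1 A) = 2.998×10^-2 T.

B ≈ 30.0 mT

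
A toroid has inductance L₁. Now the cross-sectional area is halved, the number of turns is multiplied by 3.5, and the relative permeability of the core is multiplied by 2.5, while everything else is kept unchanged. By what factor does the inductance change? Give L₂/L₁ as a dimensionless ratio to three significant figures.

For a toroid, L ∝ μᵣN²A/R.
L₂/L₁ = (0.5) × (3.5)^2 × (2.5) = 15.3.

L₂/L₁ = 15.3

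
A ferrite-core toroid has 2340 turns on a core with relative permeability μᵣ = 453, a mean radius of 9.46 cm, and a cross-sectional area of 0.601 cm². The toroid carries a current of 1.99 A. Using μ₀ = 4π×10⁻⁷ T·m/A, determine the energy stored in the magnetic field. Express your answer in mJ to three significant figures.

L = μ₀μᵣN²A/(2πR) = (4π×10⁻⁷)(453)(2340)²(6.010×10^-5)/(2π×9.460×10^-2) = 0.3152 H.
U = ½LI² = ½(0.3152)(1.99)² = 0.6241 J.

U ≈ 624 mJ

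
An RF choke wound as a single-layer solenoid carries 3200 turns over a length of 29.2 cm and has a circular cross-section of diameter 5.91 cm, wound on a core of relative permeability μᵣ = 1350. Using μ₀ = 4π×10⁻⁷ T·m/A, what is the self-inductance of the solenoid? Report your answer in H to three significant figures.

L ≈ 163 H

A = π(d/2)² = π(2.955×10^-2 m)² = 2.743×10^-3 m².
For a long solenoid, L = μ₀μᵣN²A/ℓ.
L = (4π×10⁻⁷)(1350)(3200)²(2.743×10^-3)/(0.292 m) = 163.2 H.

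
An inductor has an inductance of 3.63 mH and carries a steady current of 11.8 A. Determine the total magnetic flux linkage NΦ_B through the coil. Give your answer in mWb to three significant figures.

From L = NΦ_B/I, the flux linkage is NΦ_B = LI.
NΦ_B = (3.630×10^-3 H)(11.8 A) = 4.283×10^-2 Wb.

NΦ_B ≈ 42.8 mWb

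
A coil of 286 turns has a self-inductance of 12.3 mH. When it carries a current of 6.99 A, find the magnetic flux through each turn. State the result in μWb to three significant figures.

Φ_B ≈ 301 μWb

From L = NΦ_B/I, the flux per turn is Φ_B = LI/N.
Φ_B = (1.230×10^-2 H)(6.99 A)/286 = 3.006×10^-4 Wb.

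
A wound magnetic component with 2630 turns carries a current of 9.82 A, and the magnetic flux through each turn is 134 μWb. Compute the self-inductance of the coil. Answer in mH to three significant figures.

Self-inductance is defined by L = NΦ_B/I (flux linkage over current).
L = (2630)(1.340×10^-4 Wb)/(9.82 A) = 3.589×10^-2 H.

L ≈ 35.9 mH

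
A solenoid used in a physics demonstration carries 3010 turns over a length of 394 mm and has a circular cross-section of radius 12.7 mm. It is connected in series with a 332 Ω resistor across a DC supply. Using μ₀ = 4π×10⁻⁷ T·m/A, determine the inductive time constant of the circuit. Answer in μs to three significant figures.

A = πr² = π(1.270×10^-2 m)² = 5.067×10^-4 m².
L = μ₀N²A/ℓ = (4π×10⁻⁷)(3010)²(5.067×10^-4)/(0.394) = 1.464×10^-2 H.
τ = L/R = (1.464×10^-2)/(332) = 4.410×10^-5 s.

τ ≈ 44.1 μs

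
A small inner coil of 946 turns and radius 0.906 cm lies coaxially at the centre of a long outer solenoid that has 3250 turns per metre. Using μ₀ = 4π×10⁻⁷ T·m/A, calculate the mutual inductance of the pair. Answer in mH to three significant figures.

M ≈ 0.996 mH

The outer solenoid produces a uniform field B₁ = μ₀n₁I₁ across the inner coil,
so the flux linkage is N₂Φ = N₂B₁A₂ = μ₀n₁N₂A₂·I₁, giving M = μ₀n₁N₂A₂.
A₂ = πr² = π(9.060×10^-3 m)² = 2.579×10^-4 m².
M = (4π×10⁻⁷)(3250)(946)(2.579×10^-4) = 9.963×10^-4 H.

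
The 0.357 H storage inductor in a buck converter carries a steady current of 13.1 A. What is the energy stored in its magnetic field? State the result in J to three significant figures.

U ≈ 30.6 J

Stored magnetic energy: U = ½LI².
U = ½(0.357 H)(13.1 A)² = 30.63 J.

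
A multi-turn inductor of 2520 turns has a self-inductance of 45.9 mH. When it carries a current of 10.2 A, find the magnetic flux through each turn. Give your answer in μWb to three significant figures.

Φ_B ≈ 186 μWb

From L = NΦ_B/I, the flux per turn is Φ_B = LI/N.
Φ_B = (4.590×10^-2 H)(10.2 A)/2520 = 1.858×10^-4 Wb.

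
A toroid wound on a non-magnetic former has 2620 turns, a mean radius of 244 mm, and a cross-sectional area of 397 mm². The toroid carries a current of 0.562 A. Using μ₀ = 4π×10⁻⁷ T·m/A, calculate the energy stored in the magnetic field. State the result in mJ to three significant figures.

U ≈ 0.353 mJ

L = μ₀N²A/(2πR) = (4π×10⁻⁷)(2620)²(3.970×10^-4)/(2π×0.244) = 2.234×10^-3 H.
U = ½LI² = ½(2.234×10^-3)(0.562)² = 3.528×10^-4 J.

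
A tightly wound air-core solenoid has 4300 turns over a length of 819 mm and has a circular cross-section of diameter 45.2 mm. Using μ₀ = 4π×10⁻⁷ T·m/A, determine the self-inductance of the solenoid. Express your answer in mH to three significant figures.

L ≈ 45.5 mH

A = π(d/2)² = π(2.260×10^-2 m)² = 1.6046×10^-3 m².
For a long solenoid, L = μ₀N²A/ℓ.
L = (4π×10⁻⁷)(4300)²(1.6046×10^-3)/(0.819 m) = 4.552×10^-2 H.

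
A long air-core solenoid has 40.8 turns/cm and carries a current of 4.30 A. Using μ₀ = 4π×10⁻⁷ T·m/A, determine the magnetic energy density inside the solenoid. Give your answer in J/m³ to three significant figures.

B = μ₀nI = (4π×10⁻⁷)(4.080×10^3)(4.30) = 2.2046×10^-2 T.
u = B²/(2μ₀) = (2.2046×10^-2)²/(2×4π×10⁻⁷) = 193.4 J/m³.

u ≈ 193 J/m³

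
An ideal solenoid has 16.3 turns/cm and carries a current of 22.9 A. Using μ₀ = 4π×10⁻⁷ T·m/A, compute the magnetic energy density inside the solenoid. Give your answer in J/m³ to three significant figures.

B = μ₀nI = (4π×10⁻⁷)(1.630×10^3)(22.9) = 4.691×10^-2 T.
u = B²/(2μ₀) = (4.691×10^-2)²/(2×4π×10⁻⁷) = 875.4 J/m³.

u ≈ 875 J/m³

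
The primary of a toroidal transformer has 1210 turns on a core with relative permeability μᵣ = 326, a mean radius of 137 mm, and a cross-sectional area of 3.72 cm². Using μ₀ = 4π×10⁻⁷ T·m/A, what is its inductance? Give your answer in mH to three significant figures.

L ≈ 259 mH

For a thin toroid, L = μ₀μᵣN²A/(2πR).
L = (4π×10⁻⁷)(326)(1210)²(3.720×10^-4) / (2π×0.137 m) = 0.2592 H.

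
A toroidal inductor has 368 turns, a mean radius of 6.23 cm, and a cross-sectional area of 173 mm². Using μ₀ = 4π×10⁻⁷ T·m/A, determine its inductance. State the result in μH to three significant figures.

L ≈ 75.2 μH

For a thin toroid, L = μ₀N²A/(2πR).
L = (4π×10⁻⁷)(368)²(1.730×10^-4) / (2π×6.230×10^-2 m) = 7.521×10^-5 H.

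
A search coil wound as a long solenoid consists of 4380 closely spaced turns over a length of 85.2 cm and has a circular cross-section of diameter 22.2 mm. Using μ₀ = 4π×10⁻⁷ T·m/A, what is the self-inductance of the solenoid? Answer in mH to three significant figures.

L ≈ 11.0 mH

A = π(d/2)² = π(1.110×10^-2 m)² = 3.871×10^-4 m².
For a long solenoid, L = μ₀N²A/ℓ.
L = (4π×10⁻⁷)(4380)²(3.871×10^-4)/(0.852 m) = 1.095×10^-2 H.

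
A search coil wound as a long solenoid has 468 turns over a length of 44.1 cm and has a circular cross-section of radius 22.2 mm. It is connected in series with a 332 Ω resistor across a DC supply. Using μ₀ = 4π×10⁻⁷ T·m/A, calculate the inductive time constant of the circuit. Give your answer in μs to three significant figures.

A = πr² = π(2.220×10^-2 m)² = 1.548×10^-3 m².
L = μ₀N²A/ℓ = (4π×10⁻⁷)(468)²(1.548×10^-3)/(0.441) = 9.663×10^-4 H.
τ = L/R = (9.663×10^-4)/(332) = 2.911×10^-6 s.

τ ≈ 2.91 μs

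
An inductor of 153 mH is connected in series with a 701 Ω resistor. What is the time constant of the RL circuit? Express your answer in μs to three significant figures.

τ ≈ 218 μs

τ = L/R = (0.153 H)/(701 Ω) = 2.183×10^-4 s.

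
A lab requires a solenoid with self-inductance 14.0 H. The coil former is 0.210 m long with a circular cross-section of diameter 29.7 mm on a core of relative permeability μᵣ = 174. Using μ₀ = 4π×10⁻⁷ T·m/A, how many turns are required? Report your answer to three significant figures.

A = π(d/2)² = π(1.485×10^-2 m)² = 6.928×10^-4 m².
From L = μ₀μᵣN²A/ℓ, N = √(Lℓ / (μ₀μᵣA)).
N = √[(14)(0.21) / ((4π×10⁻⁷)(174)×6.928×10^-4)] = √(1.941×10^7) ≈ 4405.5.

N ≈ 4410 turns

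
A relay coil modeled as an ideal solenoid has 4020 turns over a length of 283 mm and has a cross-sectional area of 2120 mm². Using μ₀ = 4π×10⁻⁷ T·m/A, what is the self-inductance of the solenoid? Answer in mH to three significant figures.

L ≈ 152 mH

A = 2120 mm² = 2.120×10^-3 m².
For a long solenoid, L = μ₀N²A/ℓ.
L = (4π×10⁻⁷)(4020)²(2.120×10^-3)/(0.283 m) = 0.1521 H.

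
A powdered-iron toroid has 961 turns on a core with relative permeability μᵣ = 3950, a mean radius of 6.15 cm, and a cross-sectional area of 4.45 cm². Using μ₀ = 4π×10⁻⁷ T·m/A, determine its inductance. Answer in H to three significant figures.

L ≈ 5.28 H

For a thin toroid, L = μ₀μᵣN²A/(2πR).
L = (4π×10⁻⁷)(3950)(961)²(4.450×10^-4) / (2π×6.150×10^-2 m) = 5.279 H.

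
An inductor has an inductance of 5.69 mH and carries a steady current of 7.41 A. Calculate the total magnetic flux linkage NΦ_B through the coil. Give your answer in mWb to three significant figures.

From L = NΦ_B/I, the flux linkage is NΦ_B = LI.
NΦ_B = (5.690×10^-3 H)(7.41 A) = 4.216×10^-2 Wb.

NΦ_B ≈ 42.2 mWb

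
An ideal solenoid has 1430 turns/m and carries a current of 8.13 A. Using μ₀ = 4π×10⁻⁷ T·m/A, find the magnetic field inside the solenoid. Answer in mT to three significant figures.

B ≈ 14.6 mT

Inside a long solenoid, B = μ₀nI.
B = (4π×10⁻⁷)(1.430×10^3 m⁻¹)(8.13 A) = 1.461×10^-2 T.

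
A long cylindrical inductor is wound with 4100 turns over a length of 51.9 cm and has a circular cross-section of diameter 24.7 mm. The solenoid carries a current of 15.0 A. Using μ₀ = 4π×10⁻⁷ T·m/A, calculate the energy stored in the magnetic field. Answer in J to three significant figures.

U ≈ 2.19 J

A = π(d/2)² = π(1.235×10^-2 m)² = 4.792×10^-4 m².
L = μ₀N²A/ℓ = (4π×10⁻⁷)(4100)²(4.792×10^-4)/(0.519) = 1.950×10^-2 H.
U = ½LI² = ½(1.950×10^-2)(15.0)² = 2.194 J.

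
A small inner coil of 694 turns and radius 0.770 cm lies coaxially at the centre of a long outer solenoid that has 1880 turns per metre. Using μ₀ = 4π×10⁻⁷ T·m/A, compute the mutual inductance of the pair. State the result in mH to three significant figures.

The outer solenoid produces a uniform field B₁ = μ₀n₁I₁ across the inner coil,
so the flux linkage is N₂Φ = N₂B₁A₂ = μ₀n₁N₂A₂·I₁, giving M = μ₀n₁N₂A₂.
A₂ = πr² = π(7.700×10^-3 m)² = 1.863×10^-4 m².
M = (4π×10⁻⁷)(1880)(694)(1.863×10^-4) = 3.054×10^-4 H.

M ≈ 0.305 mH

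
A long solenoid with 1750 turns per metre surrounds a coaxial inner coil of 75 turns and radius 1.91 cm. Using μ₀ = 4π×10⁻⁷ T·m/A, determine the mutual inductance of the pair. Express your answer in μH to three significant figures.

M ≈ 189 μH

The outer solenoid produces a uniform field B₁ = μ₀n₁I₁ across the inner coil,
so the flux linkage is N₂Φ = N₂B₁A₂ = μ₀n₁N₂A₂·I₁, giving M = μ₀n₁N₂A₂.
A₂ = πr² = π(1.910×10^-2 m)² = 1.146×10^-3 m².
M = (4π×10⁻⁷)(1750)(75)(1.146×10^-3) = 1.890×10^-4 H.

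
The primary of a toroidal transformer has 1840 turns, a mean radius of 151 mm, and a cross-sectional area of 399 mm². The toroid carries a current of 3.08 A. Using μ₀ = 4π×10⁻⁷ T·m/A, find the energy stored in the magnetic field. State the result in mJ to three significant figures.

L = μ₀N²A/(2πR) = (4π×10⁻⁷)(1840)²(3.990×10^-4)/(2π×0.151) = 1.789×10^-3 H.
U = ½LI² = ½(1.789×10^-3)(3.08)² = 8.487×10^-3 J.

U ≈ 8.49 mJ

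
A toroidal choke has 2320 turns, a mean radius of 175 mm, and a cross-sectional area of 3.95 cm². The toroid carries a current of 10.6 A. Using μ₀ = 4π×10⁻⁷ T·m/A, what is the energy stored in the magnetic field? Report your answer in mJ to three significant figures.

U ≈ 137 mJ

L = μ₀N²A/(2πR) = (4π×10⁻⁷)(2320)²(3.950×10^-4)/(2π×0.175) = 2.430×10^-3 H.
U = ½LI² = ½(2.430×10^-3)(10.6)² = 0.1365 J.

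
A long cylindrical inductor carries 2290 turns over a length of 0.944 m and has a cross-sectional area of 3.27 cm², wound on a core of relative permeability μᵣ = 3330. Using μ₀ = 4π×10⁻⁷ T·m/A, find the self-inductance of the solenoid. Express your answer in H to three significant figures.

L ≈ 7.60 H

A = 3.27 cm² = 3.270×10^-4 m².
For a long solenoid, L = μ₀μᵣN²A/ℓ.
L = (4π×10⁻⁷)(3330)(2290)²(3.270×10^-4)/(0.944 m) = 7.602 H.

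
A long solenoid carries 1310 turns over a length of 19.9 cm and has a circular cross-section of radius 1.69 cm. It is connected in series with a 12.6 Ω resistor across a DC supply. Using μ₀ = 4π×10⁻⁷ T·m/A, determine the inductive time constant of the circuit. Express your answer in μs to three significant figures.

τ ≈ 772 μs

A = πr² = π(1.690×10^-2 m)² = 8.973×10^-4 m².
L = μ₀N²A/ℓ = (4π×10⁻⁷)(1310)²(8.973×10^-4)/(0.199) = 9.724×10^-3 H.
τ = L/R = (9.724×10^-3)/(12.6) = 7.717×10^-4 s.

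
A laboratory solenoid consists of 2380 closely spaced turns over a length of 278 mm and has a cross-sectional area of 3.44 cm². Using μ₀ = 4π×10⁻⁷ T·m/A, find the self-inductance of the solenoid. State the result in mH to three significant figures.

L ≈ 8.81 mH

A = 3.44 cm² = 3.440×10^-4 m².
For a long solenoid, L = μ₀N²A/ℓ.
L = (4π×10⁻⁷)(2380)²(3.440×10^-4)/(0.278 m) = 8.808×10^-3 H.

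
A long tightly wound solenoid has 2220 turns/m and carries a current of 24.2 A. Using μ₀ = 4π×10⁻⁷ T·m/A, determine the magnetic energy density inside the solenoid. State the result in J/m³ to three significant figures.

B = μ₀nI = (4π×10⁻⁷)(2.220×10^3)(24.2) = 6.751×10^-2 T.
u = B²/(2μ₀) = (6.751×10^-2)²/(2×4π×10⁻⁷) = 1.813×10^3 J/m³.

u ≈ 1810 J/m³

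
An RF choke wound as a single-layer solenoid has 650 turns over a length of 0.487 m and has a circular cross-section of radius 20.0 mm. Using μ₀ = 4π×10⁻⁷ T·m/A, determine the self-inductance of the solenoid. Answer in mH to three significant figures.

L ≈ 1.37 mH

A = πr² = π(2.000×10^-2 m)² = 1.257×10^-3 m².
For a long solenoid, L = μ₀N²A/ℓ.
L = (4π×10⁻⁷)(650)²(1.257×10^-3)/(0.487 m) = 1.370×10^-3 H.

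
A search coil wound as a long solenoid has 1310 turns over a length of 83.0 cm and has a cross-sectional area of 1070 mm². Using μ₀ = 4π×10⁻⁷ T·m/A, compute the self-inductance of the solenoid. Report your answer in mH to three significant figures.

A = 1070 mm² = 1.070×10^-3 m².
For a long solenoid, L = μ₀N²A/ℓ.
L = (4π×10⁻⁷)(1310)²(1.070×10^-3)/(0.83 m) = 2.780×10^-3 H.

L ≈ 2.78 mH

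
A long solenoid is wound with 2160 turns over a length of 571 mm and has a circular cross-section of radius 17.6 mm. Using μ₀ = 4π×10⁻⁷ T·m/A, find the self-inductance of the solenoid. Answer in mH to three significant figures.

L ≈ 9.99 mH

A = πr² = π(1.760×10^-2 m)² = 9.731×10^-4 m².
For a long solenoid, L = μ₀N²A/ℓ.
L = (4π×10⁻⁷)(2160)²(9.731×10^-4)/(0.571 m) = 9.992×10^-3 H.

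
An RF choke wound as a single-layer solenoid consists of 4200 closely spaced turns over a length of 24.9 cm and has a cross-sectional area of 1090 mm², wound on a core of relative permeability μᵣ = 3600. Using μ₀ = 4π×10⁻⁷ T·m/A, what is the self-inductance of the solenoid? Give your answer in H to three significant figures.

L ≈ 349 H

A = 1090 mm² = 1.090×10^-3 m².
For a long solenoid, L = μ₀μᵣN²A/ℓ.
L = (4π×10⁻⁷)(3600)(4200)²(1.090×10^-3)/(0.249 m) = 349.3 H.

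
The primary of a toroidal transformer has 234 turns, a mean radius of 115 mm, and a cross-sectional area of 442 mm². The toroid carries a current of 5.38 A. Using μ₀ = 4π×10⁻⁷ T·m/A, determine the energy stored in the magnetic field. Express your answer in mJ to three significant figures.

U ≈ 0.609 mJ

L = μ₀N²A/(2πR) = (4π×10⁻⁷)(234)²(4.420×10^-4)/(2π×0.115) = 4.209×10^-5 H.
U = ½LI² = ½(4.209×10^-5)(5.38)² = 6.091×10^-4 J.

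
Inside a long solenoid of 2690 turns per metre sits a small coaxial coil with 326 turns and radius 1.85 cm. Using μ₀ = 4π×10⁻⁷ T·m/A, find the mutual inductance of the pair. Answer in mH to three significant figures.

M ≈ 1.18 mH

The outer solenoid produces a uniform field B₁ = μ₀n₁I₁ across the inner coil,
so the flux linkage is N₂Φ = N₂B₁A₂ = μ₀n₁N₂A₂·I₁, giving M = μ₀n₁N₂A₂.
A₂ = πr² = π(1.850×10^-2 m)² = 1.075×10^-3 m².
M = (4π×10⁻⁷)(2690)(326)(1.075×10^-3) = 1.1849×10^-3 H.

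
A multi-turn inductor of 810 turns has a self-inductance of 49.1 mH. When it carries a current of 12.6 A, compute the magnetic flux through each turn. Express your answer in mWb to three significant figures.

From L = NΦ_B/I, the flux per turn is Φ_B = LI/N.
Φ_B = (4.910×10^-2 H)(12.6 A)/810 = 7.638×10^-4 Wb.

Φ_B ≈ 0.764 mWb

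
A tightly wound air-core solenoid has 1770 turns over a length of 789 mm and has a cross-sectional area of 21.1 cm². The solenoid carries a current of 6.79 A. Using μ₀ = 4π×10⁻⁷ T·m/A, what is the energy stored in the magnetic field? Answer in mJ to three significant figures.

U ≈ 243 mJ

A = 21.1 cm² = 2.110×10^-3 m².
L = μ₀N²A/ℓ = (4π×10⁻⁷)(1770)²(2.110×10^-3)/(0.789) = 1.053×10^-2 H.
U = ½LI² = ½(1.053×10^-2)(6.79)² = 0.2427 J.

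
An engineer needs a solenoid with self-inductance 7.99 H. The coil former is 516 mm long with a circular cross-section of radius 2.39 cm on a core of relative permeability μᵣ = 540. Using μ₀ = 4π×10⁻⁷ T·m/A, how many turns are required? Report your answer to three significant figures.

N ≈ 1840 turns

A = πr² = π(2.390×10^-2 m)² = 1.7945×10^-3 m².
From L = μ₀μᵣN²A/ℓ, N = √(Lℓ / (μ₀μᵣA)).
N = √[(7.99)(0.516) / ((4π×10⁻⁷)(540)×1.7945×10^-3)] = √(3.386×10^6) ≈ 1840.0.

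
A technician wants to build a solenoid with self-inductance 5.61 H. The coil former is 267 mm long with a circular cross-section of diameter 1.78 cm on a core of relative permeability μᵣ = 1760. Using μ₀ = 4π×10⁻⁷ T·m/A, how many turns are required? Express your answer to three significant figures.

N ≈ 1650 turns

A = π(d/2)² = π(8.900×10^-3 m)² = 2.488×10^-4 m².
From L = μ₀μᵣN²A/ℓ, N = √(Lℓ / (μ₀μᵣA)).
N = √[(5.61)(0.267) / ((4π×10⁻⁷)(1760)×2.488×10^-4)] = √(2.722×10^6) ≈ 1649.7.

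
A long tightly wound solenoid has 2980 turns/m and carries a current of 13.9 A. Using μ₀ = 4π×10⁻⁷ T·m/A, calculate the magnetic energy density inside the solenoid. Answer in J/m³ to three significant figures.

u ≈ 1080 J/m³

B = μ₀nI = (4π×10⁻⁷)(2.980×10^3)(13.9) = 5.205×10^-2 T.
u = B²/(2μ₀) = (5.205×10^-2)²/(2×4π×10⁻⁷) = 1.078×10^3 J/m³.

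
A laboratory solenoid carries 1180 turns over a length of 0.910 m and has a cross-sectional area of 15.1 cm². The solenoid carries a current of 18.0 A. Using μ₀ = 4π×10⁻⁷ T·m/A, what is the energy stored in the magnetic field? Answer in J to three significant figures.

A = 15.1 cm² = 1.510×10^-3 m².
L = μ₀N²A/ℓ = (4π×10⁻⁷)(1180)²(1.510×10^-3)/(0.91) = 2.903×10^-3 H.
U = ½LI² = ½(2.903×10^-3)(18.0)² = 0.4704 J.

U ≈ 0.470 J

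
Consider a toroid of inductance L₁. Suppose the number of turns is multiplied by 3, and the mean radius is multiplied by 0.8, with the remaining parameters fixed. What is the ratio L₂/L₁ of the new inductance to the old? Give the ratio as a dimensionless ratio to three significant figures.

For a toroid, L ∝ μᵣN²A/R.
L₂/L₁ = (3)^2 × (0.8)^-1 = 11.3.

L₂/L₁ = 11.3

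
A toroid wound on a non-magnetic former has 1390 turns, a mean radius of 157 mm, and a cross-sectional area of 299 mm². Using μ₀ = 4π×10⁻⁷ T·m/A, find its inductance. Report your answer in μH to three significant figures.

For a thin toroid, L = μ₀N²A/(2πR).
L = (4π×10⁻⁷)(1390)²(2.990×10^-4) / (2π×0.157 m) = 7.359×10^-4 H.

L ≈ 736 μH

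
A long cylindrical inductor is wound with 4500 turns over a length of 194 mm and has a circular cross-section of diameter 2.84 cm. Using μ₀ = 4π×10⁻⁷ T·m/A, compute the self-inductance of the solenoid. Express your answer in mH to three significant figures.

A = π(d/2)² = π(1.420×10^-2 m)² = 6.3347×10^-4 m².
For a long solenoid, L = μ₀N²A/ℓ.
L = (4π×10⁻⁷)(4500)²(6.3347×10^-4)/(0.194 m) = 8.309×10^-2 H.

L ≈ 83.1 mH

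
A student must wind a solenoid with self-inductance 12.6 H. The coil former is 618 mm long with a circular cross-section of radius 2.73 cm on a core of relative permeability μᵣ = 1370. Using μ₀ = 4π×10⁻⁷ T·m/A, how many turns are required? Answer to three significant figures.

A = πr² = π(2.730×10^-2 m)² = 2.341×10^-3 m².
From L = μ₀μᵣN²A/ℓ, N = √(Lℓ / (μ₀μᵣA)).
N = √[(12.6)(0.618) / ((4π×10⁻⁷)(1370)×2.341×10^-3)] = √(1.932×10^6) ≈ 1389.9.

N ≈ 1390 turns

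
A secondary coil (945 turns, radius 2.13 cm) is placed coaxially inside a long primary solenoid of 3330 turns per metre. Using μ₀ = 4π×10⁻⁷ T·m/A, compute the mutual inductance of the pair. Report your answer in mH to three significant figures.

The outer solenoid produces a uniform field B₁ = μ₀n₁I₁ across the inner coil,
so the flux linkage is N₂Φ = N₂B₁A₂ = μ₀n₁N₂A₂·I₁, giving M = μ₀n₁N₂A₂.
A₂ = πr² = π(2.130×10^-2 m)² = 1.425×10^-3 m².
M = (4π×10⁻⁷)(3330)(945)(1.425×10^-3) = 5.636×10^-3 H.

M ≈ 5.64 mH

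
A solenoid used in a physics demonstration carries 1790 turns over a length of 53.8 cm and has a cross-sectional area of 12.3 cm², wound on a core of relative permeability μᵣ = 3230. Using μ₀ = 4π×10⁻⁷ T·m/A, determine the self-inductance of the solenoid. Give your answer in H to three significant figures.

A = 12.3 cm² = 1.230×10^-3 m².
For a long solenoid, L = μ₀μᵣN²A/ℓ.
L = (4π×10⁻⁷)(3230)(1790)²(1.230×10^-3)/(0.538 m) = 29.73 H.

L ≈ 29.7 H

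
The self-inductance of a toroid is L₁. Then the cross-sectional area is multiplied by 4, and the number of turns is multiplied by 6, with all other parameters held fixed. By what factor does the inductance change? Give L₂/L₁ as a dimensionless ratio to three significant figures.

For a toroid, L ∝ μᵣN²A/R.
L₂/L₁ = (4) × (6)^2 = 144.

L₂/L₁ = 144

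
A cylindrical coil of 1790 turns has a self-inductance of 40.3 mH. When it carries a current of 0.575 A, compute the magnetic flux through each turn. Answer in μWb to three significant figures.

Φ_B ≈ 12.9 μWb

From L = NΦ_B/I, the flux per turn is Φ_B = LI/N.
Φ_B = (4.030×10^-2 H)(0.575 A)/1790 = 1.2946×10^-5 Wb.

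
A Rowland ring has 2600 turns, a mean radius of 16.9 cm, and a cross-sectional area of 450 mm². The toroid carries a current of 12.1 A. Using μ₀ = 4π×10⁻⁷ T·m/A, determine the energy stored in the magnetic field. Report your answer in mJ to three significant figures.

L = μ₀N²A/(2πR) = (4π×10⁻⁷)(2600)²(4.500×10^-4)/(2π×0.169) = 3.600×10^-3 H.
U = ½LI² = ½(3.600×10^-3)(12.1)² = 0.2635 J.

U ≈ 264 mJ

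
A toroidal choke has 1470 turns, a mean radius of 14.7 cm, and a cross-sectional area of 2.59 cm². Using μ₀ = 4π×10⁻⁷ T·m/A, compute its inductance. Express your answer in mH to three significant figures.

For a thin toroid, L = μ₀N²A/(2πR).
L = (4π×10⁻⁷)(1470)²(2.590×10^-4) / (2π×0.147 m) = 7.6146×10^-4 H.

L ≈ 0.761 mH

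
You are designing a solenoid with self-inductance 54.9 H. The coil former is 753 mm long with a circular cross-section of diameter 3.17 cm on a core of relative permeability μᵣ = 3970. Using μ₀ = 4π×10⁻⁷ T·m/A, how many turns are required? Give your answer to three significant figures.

N ≈ 3240 turns

A = π(d/2)² = π(1.585×10^-2 m)² = 7.892×10^-4 m².
From L = μ₀μᵣN²A/ℓ, N = √(Lℓ / (μ₀μᵣA)).
N = √[(54.9)(0.753) / ((4π×10⁻⁷)(3970)×7.892×10^-4)] = √(1.050×10^7) ≈ 3240.3.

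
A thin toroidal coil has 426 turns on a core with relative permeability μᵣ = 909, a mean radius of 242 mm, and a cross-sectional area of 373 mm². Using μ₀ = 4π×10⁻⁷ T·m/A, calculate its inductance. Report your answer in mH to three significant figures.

For a thin toroid, L = μ₀μᵣN²A/(2πR).
L = (4π×10⁻⁷)(909)(426)²(3.730×10^-4) / (2π×0.242 m) = 5.085×10^-2 H.

L ≈ 50.9 mH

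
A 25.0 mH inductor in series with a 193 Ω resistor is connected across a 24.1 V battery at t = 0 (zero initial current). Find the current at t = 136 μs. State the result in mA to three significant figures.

I ≈ 81.2 mA

τ = L/R = 2.500×10^-2/193 = 1.295×10^-4 s; final current I_∞ = ε/R = 24.1/193 = 0.1249 A.
I(t) = I_∞(1 − e^(−t/τ)) with t/τ = 1.050.
I = (0.1249)(1 − e^(−1.050)) = 8.117×10^-2 A.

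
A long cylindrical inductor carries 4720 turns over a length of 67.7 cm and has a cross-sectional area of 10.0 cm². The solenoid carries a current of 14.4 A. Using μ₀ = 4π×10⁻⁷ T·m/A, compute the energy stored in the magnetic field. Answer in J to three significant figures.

U ≈ 4.29 J

A = 10.0 cm² = 1.000×10^-3 m².
L = μ₀N²A/ℓ = (4π×10⁻⁷)(4720)²(1.000×10^-3)/(0.677) = 4.135×10^-2 H.
U = ½LI² = ½(4.135×10^-2)(14.4)² = 4.287 J.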